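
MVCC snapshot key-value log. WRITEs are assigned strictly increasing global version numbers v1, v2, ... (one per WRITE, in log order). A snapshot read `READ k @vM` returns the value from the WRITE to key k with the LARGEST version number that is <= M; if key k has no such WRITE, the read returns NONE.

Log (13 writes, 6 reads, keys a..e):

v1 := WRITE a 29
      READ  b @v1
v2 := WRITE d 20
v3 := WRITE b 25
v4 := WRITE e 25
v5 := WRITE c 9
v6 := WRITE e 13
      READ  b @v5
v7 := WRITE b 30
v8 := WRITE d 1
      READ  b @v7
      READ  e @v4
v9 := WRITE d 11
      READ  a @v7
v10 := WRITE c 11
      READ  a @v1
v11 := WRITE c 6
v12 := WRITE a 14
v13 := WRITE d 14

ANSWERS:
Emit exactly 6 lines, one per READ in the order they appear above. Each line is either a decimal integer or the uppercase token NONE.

v1: WRITE a=29  (a history now [(1, 29)])
READ b @v1: history=[] -> no version <= 1 -> NONE
v2: WRITE d=20  (d history now [(2, 20)])
v3: WRITE b=25  (b history now [(3, 25)])
v4: WRITE e=25  (e history now [(4, 25)])
v5: WRITE c=9  (c history now [(5, 9)])
v6: WRITE e=13  (e history now [(4, 25), (6, 13)])
READ b @v5: history=[(3, 25)] -> pick v3 -> 25
v7: WRITE b=30  (b history now [(3, 25), (7, 30)])
v8: WRITE d=1  (d history now [(2, 20), (8, 1)])
READ b @v7: history=[(3, 25), (7, 30)] -> pick v7 -> 30
READ e @v4: history=[(4, 25), (6, 13)] -> pick v4 -> 25
v9: WRITE d=11  (d history now [(2, 20), (8, 1), (9, 11)])
READ a @v7: history=[(1, 29)] -> pick v1 -> 29
v10: WRITE c=11  (c history now [(5, 9), (10, 11)])
READ a @v1: history=[(1, 29)] -> pick v1 -> 29
v11: WRITE c=6  (c history now [(5, 9), (10, 11), (11, 6)])
v12: WRITE a=14  (a history now [(1, 29), (12, 14)])
v13: WRITE d=14  (d history now [(2, 20), (8, 1), (9, 11), (13, 14)])

Answer: NONE
25
30
25
29
29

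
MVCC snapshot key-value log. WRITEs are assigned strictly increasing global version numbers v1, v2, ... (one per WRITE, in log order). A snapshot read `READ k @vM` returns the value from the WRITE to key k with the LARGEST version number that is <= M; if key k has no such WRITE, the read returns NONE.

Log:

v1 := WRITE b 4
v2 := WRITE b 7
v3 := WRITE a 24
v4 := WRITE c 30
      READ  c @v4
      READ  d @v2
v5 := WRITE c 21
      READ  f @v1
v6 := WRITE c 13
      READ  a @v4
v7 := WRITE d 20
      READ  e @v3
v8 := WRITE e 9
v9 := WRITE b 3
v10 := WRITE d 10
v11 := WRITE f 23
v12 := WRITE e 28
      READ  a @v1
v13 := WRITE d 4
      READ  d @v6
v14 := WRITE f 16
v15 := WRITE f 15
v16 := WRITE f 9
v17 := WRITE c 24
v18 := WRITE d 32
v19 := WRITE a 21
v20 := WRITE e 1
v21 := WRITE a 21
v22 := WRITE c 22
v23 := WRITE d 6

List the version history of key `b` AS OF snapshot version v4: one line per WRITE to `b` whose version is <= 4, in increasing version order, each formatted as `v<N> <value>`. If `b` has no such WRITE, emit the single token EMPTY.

Answer: v1 4
v2 7

Derivation:
Scan writes for key=b with version <= 4:
  v1 WRITE b 4 -> keep
  v2 WRITE b 7 -> keep
  v3 WRITE a 24 -> skip
  v4 WRITE c 30 -> skip
  v5 WRITE c 21 -> skip
  v6 WRITE c 13 -> skip
  v7 WRITE d 20 -> skip
  v8 WRITE e 9 -> skip
  v9 WRITE b 3 -> drop (> snap)
  v10 WRITE d 10 -> skip
  v11 WRITE f 23 -> skip
  v12 WRITE e 28 -> skip
  v13 WRITE d 4 -> skip
  v14 WRITE f 16 -> skip
  v15 WRITE f 15 -> skip
  v16 WRITE f 9 -> skip
  v17 WRITE c 24 -> skip
  v18 WRITE d 32 -> skip
  v19 WRITE a 21 -> skip
  v20 WRITE e 1 -> skip
  v21 WRITE a 21 -> skip
  v22 WRITE c 22 -> skip
  v23 WRITE d 6 -> skip
Collected: [(1, 4), (2, 7)]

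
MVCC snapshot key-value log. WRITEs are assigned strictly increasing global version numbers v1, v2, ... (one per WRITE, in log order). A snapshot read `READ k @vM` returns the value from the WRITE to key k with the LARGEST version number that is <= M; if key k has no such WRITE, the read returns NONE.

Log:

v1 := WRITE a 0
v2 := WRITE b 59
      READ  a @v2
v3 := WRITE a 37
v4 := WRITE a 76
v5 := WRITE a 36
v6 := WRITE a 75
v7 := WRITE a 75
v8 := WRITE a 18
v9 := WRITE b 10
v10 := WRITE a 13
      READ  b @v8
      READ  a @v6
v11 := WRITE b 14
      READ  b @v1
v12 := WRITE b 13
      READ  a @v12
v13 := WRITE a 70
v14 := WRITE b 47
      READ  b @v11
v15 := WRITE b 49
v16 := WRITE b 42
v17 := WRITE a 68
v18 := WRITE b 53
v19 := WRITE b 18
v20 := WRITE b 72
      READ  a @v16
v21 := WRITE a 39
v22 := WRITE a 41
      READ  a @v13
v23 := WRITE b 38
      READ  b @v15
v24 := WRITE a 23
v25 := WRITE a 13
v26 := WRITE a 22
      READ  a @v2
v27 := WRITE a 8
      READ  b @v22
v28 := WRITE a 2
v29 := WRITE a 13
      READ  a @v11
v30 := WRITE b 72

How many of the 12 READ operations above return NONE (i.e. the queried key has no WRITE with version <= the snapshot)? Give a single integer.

v1: WRITE a=0  (a history now [(1, 0)])
v2: WRITE b=59  (b history now [(2, 59)])
READ a @v2: history=[(1, 0)] -> pick v1 -> 0
v3: WRITE a=37  (a history now [(1, 0), (3, 37)])
v4: WRITE a=76  (a history now [(1, 0), (3, 37), (4, 76)])
v5: WRITE a=36  (a history now [(1, 0), (3, 37), (4, 76), (5, 36)])
v6: WRITE a=75  (a history now [(1, 0), (3, 37), (4, 76), (5, 36), (6, 75)])
v7: WRITE a=75  (a history now [(1, 0), (3, 37), (4, 76), (5, 36), (6, 75), (7, 75)])
v8: WRITE a=18  (a history now [(1, 0), (3, 37), (4, 76), (5, 36), (6, 75), (7, 75), (8, 18)])
v9: WRITE b=10  (b history now [(2, 59), (9, 10)])
v10: WRITE a=13  (a history now [(1, 0), (3, 37), (4, 76), (5, 36), (6, 75), (7, 75), (8, 18), (10, 13)])
READ b @v8: history=[(2, 59), (9, 10)] -> pick v2 -> 59
READ a @v6: history=[(1, 0), (3, 37), (4, 76), (5, 36), (6, 75), (7, 75), (8, 18), (10, 13)] -> pick v6 -> 75
v11: WRITE b=14  (b history now [(2, 59), (9, 10), (11, 14)])
READ b @v1: history=[(2, 59), (9, 10), (11, 14)] -> no version <= 1 -> NONE
v12: WRITE b=13  (b history now [(2, 59), (9, 10), (11, 14), (12, 13)])
READ a @v12: history=[(1, 0), (3, 37), (4, 76), (5, 36), (6, 75), (7, 75), (8, 18), (10, 13)] -> pick v10 -> 13
v13: WRITE a=70  (a history now [(1, 0), (3, 37), (4, 76), (5, 36), (6, 75), (7, 75), (8, 18), (10, 13), (13, 70)])
v14: WRITE b=47  (b history now [(2, 59), (9, 10), (11, 14), (12, 13), (14, 47)])
READ b @v11: history=[(2, 59), (9, 10), (11, 14), (12, 13), (14, 47)] -> pick v11 -> 14
v15: WRITE b=49  (b history now [(2, 59), (9, 10), (11, 14), (12, 13), (14, 47), (15, 49)])
v16: WRITE b=42  (b history now [(2, 59), (9, 10), (11, 14), (12, 13), (14, 47), (15, 49), (16, 42)])
v17: WRITE a=68  (a history now [(1, 0), (3, 37), (4, 76), (5, 36), (6, 75), (7, 75), (8, 18), (10, 13), (13, 70), (17, 68)])
v18: WRITE b=53  (b history now [(2, 59), (9, 10), (11, 14), (12, 13), (14, 47), (15, 49), (16, 42), (18, 53)])
v19: WRITE b=18  (b history now [(2, 59), (9, 10), (11, 14), (12, 13), (14, 47), (15, 49), (16, 42), (18, 53), (19, 18)])
v20: WRITE b=72  (b history now [(2, 59), (9, 10), (11, 14), (12, 13), (14, 47), (15, 49), (16, 42), (18, 53), (19, 18), (20, 72)])
READ a @v16: history=[(1, 0), (3, 37), (4, 76), (5, 36), (6, 75), (7, 75), (8, 18), (10, 13), (13, 70), (17, 68)] -> pick v13 -> 70
v21: WRITE a=39  (a history now [(1, 0), (3, 37), (4, 76), (5, 36), (6, 75), (7, 75), (8, 18), (10, 13), (13, 70), (17, 68), (21, 39)])
v22: WRITE a=41  (a history now [(1, 0), (3, 37), (4, 76), (5, 36), (6, 75), (7, 75), (8, 18), (10, 13), (13, 70), (17, 68), (21, 39), (22, 41)])
READ a @v13: history=[(1, 0), (3, 37), (4, 76), (5, 36), (6, 75), (7, 75), (8, 18), (10, 13), (13, 70), (17, 68), (21, 39), (22, 41)] -> pick v13 -> 70
v23: WRITE b=38  (b history now [(2, 59), (9, 10), (11, 14), (12, 13), (14, 47), (15, 49), (16, 42), (18, 53), (19, 18), (20, 72), (23, 38)])
READ b @v15: history=[(2, 59), (9, 10), (11, 14), (12, 13), (14, 47), (15, 49), (16, 42), (18, 53), (19, 18), (20, 72), (23, 38)] -> pick v15 -> 49
v24: WRITE a=23  (a history now [(1, 0), (3, 37), (4, 76), (5, 36), (6, 75), (7, 75), (8, 18), (10, 13), (13, 70), (17, 68), (21, 39), (22, 41), (24, 23)])
v25: WRITE a=13  (a history now [(1, 0), (3, 37), (4, 76), (5, 36), (6, 75), (7, 75), (8, 18), (10, 13), (13, 70), (17, 68), (21, 39), (22, 41), (24, 23), (25, 13)])
v26: WRITE a=22  (a history now [(1, 0), (3, 37), (4, 76), (5, 36), (6, 75), (7, 75), (8, 18), (10, 13), (13, 70), (17, 68), (21, 39), (22, 41), (24, 23), (25, 13), (26, 22)])
READ a @v2: history=[(1, 0), (3, 37), (4, 76), (5, 36), (6, 75), (7, 75), (8, 18), (10, 13), (13, 70), (17, 68), (21, 39), (22, 41), (24, 23), (25, 13), (26, 22)] -> pick v1 -> 0
v27: WRITE a=8  (a history now [(1, 0), (3, 37), (4, 76), (5, 36), (6, 75), (7, 75), (8, 18), (10, 13), (13, 70), (17, 68), (21, 39), (22, 41), (24, 23), (25, 13), (26, 22), (27, 8)])
READ b @v22: history=[(2, 59), (9, 10), (11, 14), (12, 13), (14, 47), (15, 49), (16, 42), (18, 53), (19, 18), (20, 72), (23, 38)] -> pick v20 -> 72
v28: WRITE a=2  (a history now [(1, 0), (3, 37), (4, 76), (5, 36), (6, 75), (7, 75), (8, 18), (10, 13), (13, 70), (17, 68), (21, 39), (22, 41), (24, 23), (25, 13), (26, 22), (27, 8), (28, 2)])
v29: WRITE a=13  (a history now [(1, 0), (3, 37), (4, 76), (5, 36), (6, 75), (7, 75), (8, 18), (10, 13), (13, 70), (17, 68), (21, 39), (22, 41), (24, 23), (25, 13), (26, 22), (27, 8), (28, 2), (29, 13)])
READ a @v11: history=[(1, 0), (3, 37), (4, 76), (5, 36), (6, 75), (7, 75), (8, 18), (10, 13), (13, 70), (17, 68), (21, 39), (22, 41), (24, 23), (25, 13), (26, 22), (27, 8), (28, 2), (29, 13)] -> pick v10 -> 13
v30: WRITE b=72  (b history now [(2, 59), (9, 10), (11, 14), (12, 13), (14, 47), (15, 49), (16, 42), (18, 53), (19, 18), (20, 72), (23, 38), (30, 72)])
Read results in order: ['0', '59', '75', 'NONE', '13', '14', '70', '70', '49', '0', '72', '13']
NONE count = 1

Answer: 1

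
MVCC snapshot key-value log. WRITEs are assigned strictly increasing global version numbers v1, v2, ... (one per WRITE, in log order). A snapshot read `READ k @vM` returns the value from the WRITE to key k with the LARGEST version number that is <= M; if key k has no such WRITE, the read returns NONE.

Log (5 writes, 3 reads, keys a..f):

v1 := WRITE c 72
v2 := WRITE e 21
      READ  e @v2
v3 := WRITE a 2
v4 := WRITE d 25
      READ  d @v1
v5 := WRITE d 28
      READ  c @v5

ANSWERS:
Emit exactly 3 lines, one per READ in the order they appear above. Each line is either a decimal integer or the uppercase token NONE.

Answer: 21
NONE
72

Derivation:
v1: WRITE c=72  (c history now [(1, 72)])
v2: WRITE e=21  (e history now [(2, 21)])
READ e @v2: history=[(2, 21)] -> pick v2 -> 21
v3: WRITE a=2  (a history now [(3, 2)])
v4: WRITE d=25  (d history now [(4, 25)])
READ d @v1: history=[(4, 25)] -> no version <= 1 -> NONE
v5: WRITE d=28  (d history now [(4, 25), (5, 28)])
READ c @v5: history=[(1, 72)] -> pick v1 -> 72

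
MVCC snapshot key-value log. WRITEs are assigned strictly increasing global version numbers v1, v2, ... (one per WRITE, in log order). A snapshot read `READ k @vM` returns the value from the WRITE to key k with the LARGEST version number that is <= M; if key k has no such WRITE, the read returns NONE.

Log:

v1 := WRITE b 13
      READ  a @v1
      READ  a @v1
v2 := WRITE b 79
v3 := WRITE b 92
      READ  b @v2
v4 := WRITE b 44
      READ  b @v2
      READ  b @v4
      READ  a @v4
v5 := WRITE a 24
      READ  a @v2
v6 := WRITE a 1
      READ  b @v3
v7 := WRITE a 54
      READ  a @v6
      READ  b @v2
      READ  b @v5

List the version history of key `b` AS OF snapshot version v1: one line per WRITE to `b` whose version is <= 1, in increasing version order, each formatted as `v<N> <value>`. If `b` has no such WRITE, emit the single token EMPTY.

Scan writes for key=b with version <= 1:
  v1 WRITE b 13 -> keep
  v2 WRITE b 79 -> drop (> snap)
  v3 WRITE b 92 -> drop (> snap)
  v4 WRITE b 44 -> drop (> snap)
  v5 WRITE a 24 -> skip
  v6 WRITE a 1 -> skip
  v7 WRITE a 54 -> skip
Collected: [(1, 13)]

Answer: v1 13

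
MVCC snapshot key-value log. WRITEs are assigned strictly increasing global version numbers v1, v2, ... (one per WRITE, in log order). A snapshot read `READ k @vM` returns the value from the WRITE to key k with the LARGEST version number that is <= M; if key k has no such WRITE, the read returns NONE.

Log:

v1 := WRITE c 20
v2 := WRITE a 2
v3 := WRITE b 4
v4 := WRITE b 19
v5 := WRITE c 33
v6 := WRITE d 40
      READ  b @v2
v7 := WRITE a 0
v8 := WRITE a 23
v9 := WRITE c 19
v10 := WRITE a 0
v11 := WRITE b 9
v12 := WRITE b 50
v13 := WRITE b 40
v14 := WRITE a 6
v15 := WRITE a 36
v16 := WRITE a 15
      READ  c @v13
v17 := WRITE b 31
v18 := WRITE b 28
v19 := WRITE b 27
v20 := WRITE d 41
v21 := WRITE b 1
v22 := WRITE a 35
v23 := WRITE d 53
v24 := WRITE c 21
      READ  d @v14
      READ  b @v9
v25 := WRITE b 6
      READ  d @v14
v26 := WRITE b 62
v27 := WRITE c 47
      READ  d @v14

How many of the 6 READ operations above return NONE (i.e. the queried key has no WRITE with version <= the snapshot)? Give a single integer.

Answer: 1

Derivation:
v1: WRITE c=20  (c history now [(1, 20)])
v2: WRITE a=2  (a history now [(2, 2)])
v3: WRITE b=4  (b history now [(3, 4)])
v4: WRITE b=19  (b history now [(3, 4), (4, 19)])
v5: WRITE c=33  (c history now [(1, 20), (5, 33)])
v6: WRITE d=40  (d history now [(6, 40)])
READ b @v2: history=[(3, 4), (4, 19)] -> no version <= 2 -> NONE
v7: WRITE a=0  (a history now [(2, 2), (7, 0)])
v8: WRITE a=23  (a history now [(2, 2), (7, 0), (8, 23)])
v9: WRITE c=19  (c history now [(1, 20), (5, 33), (9, 19)])
v10: WRITE a=0  (a history now [(2, 2), (7, 0), (8, 23), (10, 0)])
v11: WRITE b=9  (b history now [(3, 4), (4, 19), (11, 9)])
v12: WRITE b=50  (b history now [(3, 4), (4, 19), (11, 9), (12, 50)])
v13: WRITE b=40  (b history now [(3, 4), (4, 19), (11, 9), (12, 50), (13, 40)])
v14: WRITE a=6  (a history now [(2, 2), (7, 0), (8, 23), (10, 0), (14, 6)])
v15: WRITE a=36  (a history now [(2, 2), (7, 0), (8, 23), (10, 0), (14, 6), (15, 36)])
v16: WRITE a=15  (a history now [(2, 2), (7, 0), (8, 23), (10, 0), (14, 6), (15, 36), (16, 15)])
READ c @v13: history=[(1, 20), (5, 33), (9, 19)] -> pick v9 -> 19
v17: WRITE b=31  (b history now [(3, 4), (4, 19), (11, 9), (12, 50), (13, 40), (17, 31)])
v18: WRITE b=28  (b history now [(3, 4), (4, 19), (11, 9), (12, 50), (13, 40), (17, 31), (18, 28)])
v19: WRITE b=27  (b history now [(3, 4), (4, 19), (11, 9), (12, 50), (13, 40), (17, 31), (18, 28), (19, 27)])
v20: WRITE d=41  (d history now [(6, 40), (20, 41)])
v21: WRITE b=1  (b history now [(3, 4), (4, 19), (11, 9), (12, 50), (13, 40), (17, 31), (18, 28), (19, 27), (21, 1)])
v22: WRITE a=35  (a history now [(2, 2), (7, 0), (8, 23), (10, 0), (14, 6), (15, 36), (16, 15), (22, 35)])
v23: WRITE d=53  (d history now [(6, 40), (20, 41), (23, 53)])
v24: WRITE c=21  (c history now [(1, 20), (5, 33), (9, 19), (24, 21)])
READ d @v14: history=[(6, 40), (20, 41), (23, 53)] -> pick v6 -> 40
READ b @v9: history=[(3, 4), (4, 19), (11, 9), (12, 50), (13, 40), (17, 31), (18, 28), (19, 27), (21, 1)] -> pick v4 -> 19
v25: WRITE b=6  (b history now [(3, 4), (4, 19), (11, 9), (12, 50), (13, 40), (17, 31), (18, 28), (19, 27), (21, 1), (25, 6)])
READ d @v14: history=[(6, 40), (20, 41), (23, 53)] -> pick v6 -> 40
v26: WRITE b=62  (b history now [(3, 4), (4, 19), (11, 9), (12, 50), (13, 40), (17, 31), (18, 28), (19, 27), (21, 1), (25, 6), (26, 62)])
v27: WRITE c=47  (c history now [(1, 20), (5, 33), (9, 19), (24, 21), (27, 47)])
READ d @v14: history=[(6, 40), (20, 41), (23, 53)] -> pick v6 -> 40
Read results in order: ['NONE', '19', '40', '19', '40', '40']
NONE count = 1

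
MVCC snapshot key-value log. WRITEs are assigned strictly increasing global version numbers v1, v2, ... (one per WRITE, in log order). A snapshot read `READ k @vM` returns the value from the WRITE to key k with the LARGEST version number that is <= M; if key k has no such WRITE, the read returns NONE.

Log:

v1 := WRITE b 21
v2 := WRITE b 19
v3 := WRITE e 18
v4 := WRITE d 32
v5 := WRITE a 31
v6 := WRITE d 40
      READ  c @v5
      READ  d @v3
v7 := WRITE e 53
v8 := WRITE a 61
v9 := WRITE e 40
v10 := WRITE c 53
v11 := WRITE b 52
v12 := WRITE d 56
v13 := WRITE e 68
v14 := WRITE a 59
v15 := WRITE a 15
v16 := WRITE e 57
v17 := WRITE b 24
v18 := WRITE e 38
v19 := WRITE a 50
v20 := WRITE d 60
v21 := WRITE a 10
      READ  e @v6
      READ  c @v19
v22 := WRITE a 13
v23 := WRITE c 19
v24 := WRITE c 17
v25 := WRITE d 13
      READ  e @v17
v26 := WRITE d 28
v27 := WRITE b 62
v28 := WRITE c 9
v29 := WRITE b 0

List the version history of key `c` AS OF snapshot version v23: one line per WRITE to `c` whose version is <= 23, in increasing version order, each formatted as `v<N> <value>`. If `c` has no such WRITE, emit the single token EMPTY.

Answer: v10 53
v23 19

Derivation:
Scan writes for key=c with version <= 23:
  v1 WRITE b 21 -> skip
  v2 WRITE b 19 -> skip
  v3 WRITE e 18 -> skip
  v4 WRITE d 32 -> skip
  v5 WRITE a 31 -> skip
  v6 WRITE d 40 -> skip
  v7 WRITE e 53 -> skip
  v8 WRITE a 61 -> skip
  v9 WRITE e 40 -> skip
  v10 WRITE c 53 -> keep
  v11 WRITE b 52 -> skip
  v12 WRITE d 56 -> skip
  v13 WRITE e 68 -> skip
  v14 WRITE a 59 -> skip
  v15 WRITE a 15 -> skip
  v16 WRITE e 57 -> skip
  v17 WRITE b 24 -> skip
  v18 WRITE e 38 -> skip
  v19 WRITE a 50 -> skip
  v20 WRITE d 60 -> skip
  v21 WRITE a 10 -> skip
  v22 WRITE a 13 -> skip
  v23 WRITE c 19 -> keep
  v24 WRITE c 17 -> drop (> snap)
  v25 WRITE d 13 -> skip
  v26 WRITE d 28 -> skip
  v27 WRITE b 62 -> skip
  v28 WRITE c 9 -> drop (> snap)
  v29 WRITE b 0 -> skip
Collected: [(10, 53), (23, 19)]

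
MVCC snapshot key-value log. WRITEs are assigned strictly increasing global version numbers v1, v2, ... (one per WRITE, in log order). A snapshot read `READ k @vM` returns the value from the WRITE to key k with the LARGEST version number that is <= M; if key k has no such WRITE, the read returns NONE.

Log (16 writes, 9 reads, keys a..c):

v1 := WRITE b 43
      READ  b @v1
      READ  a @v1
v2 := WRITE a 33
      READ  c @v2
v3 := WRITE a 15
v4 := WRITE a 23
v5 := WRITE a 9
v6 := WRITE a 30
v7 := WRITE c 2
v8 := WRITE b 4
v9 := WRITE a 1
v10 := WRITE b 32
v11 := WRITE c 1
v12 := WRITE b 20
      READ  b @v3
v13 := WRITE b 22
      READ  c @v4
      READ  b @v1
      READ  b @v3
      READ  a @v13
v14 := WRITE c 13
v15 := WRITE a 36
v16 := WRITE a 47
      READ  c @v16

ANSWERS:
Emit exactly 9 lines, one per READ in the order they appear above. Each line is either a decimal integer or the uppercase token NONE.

Answer: 43
NONE
NONE
43
NONE
43
43
1
13

Derivation:
v1: WRITE b=43  (b history now [(1, 43)])
READ b @v1: history=[(1, 43)] -> pick v1 -> 43
READ a @v1: history=[] -> no version <= 1 -> NONE
v2: WRITE a=33  (a history now [(2, 33)])
READ c @v2: history=[] -> no version <= 2 -> NONE
v3: WRITE a=15  (a history now [(2, 33), (3, 15)])
v4: WRITE a=23  (a history now [(2, 33), (3, 15), (4, 23)])
v5: WRITE a=9  (a history now [(2, 33), (3, 15), (4, 23), (5, 9)])
v6: WRITE a=30  (a history now [(2, 33), (3, 15), (4, 23), (5, 9), (6, 30)])
v7: WRITE c=2  (c history now [(7, 2)])
v8: WRITE b=4  (b history now [(1, 43), (8, 4)])
v9: WRITE a=1  (a history now [(2, 33), (3, 15), (4, 23), (5, 9), (6, 30), (9, 1)])
v10: WRITE b=32  (b history now [(1, 43), (8, 4), (10, 32)])
v11: WRITE c=1  (c history now [(7, 2), (11, 1)])
v12: WRITE b=20  (b history now [(1, 43), (8, 4), (10, 32), (12, 20)])
READ b @v3: history=[(1, 43), (8, 4), (10, 32), (12, 20)] -> pick v1 -> 43
v13: WRITE b=22  (b history now [(1, 43), (8, 4), (10, 32), (12, 20), (13, 22)])
READ c @v4: history=[(7, 2), (11, 1)] -> no version <= 4 -> NONE
READ b @v1: history=[(1, 43), (8, 4), (10, 32), (12, 20), (13, 22)] -> pick v1 -> 43
READ b @v3: history=[(1, 43), (8, 4), (10, 32), (12, 20), (13, 22)] -> pick v1 -> 43
READ a @v13: history=[(2, 33), (3, 15), (4, 23), (5, 9), (6, 30), (9, 1)] -> pick v9 -> 1
v14: WRITE c=13  (c history now [(7, 2), (11, 1), (14, 13)])
v15: WRITE a=36  (a history now [(2, 33), (3, 15), (4, 23), (5, 9), (6, 30), (9, 1), (15, 36)])
v16: WRITE a=47  (a history now [(2, 33), (3, 15), (4, 23), (5, 9), (6, 30), (9, 1), (15, 36), (16, 47)])
READ c @v16: history=[(7, 2), (11, 1), (14, 13)] -> pick v14 -> 13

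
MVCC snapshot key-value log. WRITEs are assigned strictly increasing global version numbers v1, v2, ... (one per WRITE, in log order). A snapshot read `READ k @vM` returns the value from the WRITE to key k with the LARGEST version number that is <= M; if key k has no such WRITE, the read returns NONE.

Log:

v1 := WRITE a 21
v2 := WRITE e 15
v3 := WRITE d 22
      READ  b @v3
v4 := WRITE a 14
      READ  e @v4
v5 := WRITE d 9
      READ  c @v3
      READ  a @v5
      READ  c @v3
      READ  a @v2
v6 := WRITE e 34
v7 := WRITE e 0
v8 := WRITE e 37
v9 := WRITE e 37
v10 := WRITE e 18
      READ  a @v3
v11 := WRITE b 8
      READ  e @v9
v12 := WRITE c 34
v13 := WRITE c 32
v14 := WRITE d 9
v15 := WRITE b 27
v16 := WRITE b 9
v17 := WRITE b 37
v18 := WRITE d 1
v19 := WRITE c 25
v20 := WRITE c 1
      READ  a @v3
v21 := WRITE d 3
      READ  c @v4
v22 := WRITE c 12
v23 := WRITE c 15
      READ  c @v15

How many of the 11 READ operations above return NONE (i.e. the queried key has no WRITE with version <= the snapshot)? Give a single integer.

Answer: 4

Derivation:
v1: WRITE a=21  (a history now [(1, 21)])
v2: WRITE e=15  (e history now [(2, 15)])
v3: WRITE d=22  (d history now [(3, 22)])
READ b @v3: history=[] -> no version <= 3 -> NONE
v4: WRITE a=14  (a history now [(1, 21), (4, 14)])
READ e @v4: history=[(2, 15)] -> pick v2 -> 15
v5: WRITE d=9  (d history now [(3, 22), (5, 9)])
READ c @v3: history=[] -> no version <= 3 -> NONE
READ a @v5: history=[(1, 21), (4, 14)] -> pick v4 -> 14
READ c @v3: history=[] -> no version <= 3 -> NONE
READ a @v2: history=[(1, 21), (4, 14)] -> pick v1 -> 21
v6: WRITE e=34  (e history now [(2, 15), (6, 34)])
v7: WRITE e=0  (e history now [(2, 15), (6, 34), (7, 0)])
v8: WRITE e=37  (e history now [(2, 15), (6, 34), (7, 0), (8, 37)])
v9: WRITE e=37  (e history now [(2, 15), (6, 34), (7, 0), (8, 37), (9, 37)])
v10: WRITE e=18  (e history now [(2, 15), (6, 34), (7, 0), (8, 37), (9, 37), (10, 18)])
READ a @v3: history=[(1, 21), (4, 14)] -> pick v1 -> 21
v11: WRITE b=8  (b history now [(11, 8)])
READ e @v9: history=[(2, 15), (6, 34), (7, 0), (8, 37), (9, 37), (10, 18)] -> pick v9 -> 37
v12: WRITE c=34  (c history now [(12, 34)])
v13: WRITE c=32  (c history now [(12, 34), (13, 32)])
v14: WRITE d=9  (d history now [(3, 22), (5, 9), (14, 9)])
v15: WRITE b=27  (b history now [(11, 8), (15, 27)])
v16: WRITE b=9  (b history now [(11, 8), (15, 27), (16, 9)])
v17: WRITE b=37  (b history now [(11, 8), (15, 27), (16, 9), (17, 37)])
v18: WRITE d=1  (d history now [(3, 22), (5, 9), (14, 9), (18, 1)])
v19: WRITE c=25  (c history now [(12, 34), (13, 32), (19, 25)])
v20: WRITE c=1  (c history now [(12, 34), (13, 32), (19, 25), (20, 1)])
READ a @v3: history=[(1, 21), (4, 14)] -> pick v1 -> 21
v21: WRITE d=3  (d history now [(3, 22), (5, 9), (14, 9), (18, 1), (21, 3)])
READ c @v4: history=[(12, 34), (13, 32), (19, 25), (20, 1)] -> no version <= 4 -> NONE
v22: WRITE c=12  (c history now [(12, 34), (13, 32), (19, 25), (20, 1), (22, 12)])
v23: WRITE c=15  (c history now [(12, 34), (13, 32), (19, 25), (20, 1), (22, 12), (23, 15)])
READ c @v15: history=[(12, 34), (13, 32), (19, 25), (20, 1), (22, 12), (23, 15)] -> pick v13 -> 32
Read results in order: ['NONE', '15', 'NONE', '14', 'NONE', '21', '21', '37', '21', 'NONE', '32']
NONE count = 4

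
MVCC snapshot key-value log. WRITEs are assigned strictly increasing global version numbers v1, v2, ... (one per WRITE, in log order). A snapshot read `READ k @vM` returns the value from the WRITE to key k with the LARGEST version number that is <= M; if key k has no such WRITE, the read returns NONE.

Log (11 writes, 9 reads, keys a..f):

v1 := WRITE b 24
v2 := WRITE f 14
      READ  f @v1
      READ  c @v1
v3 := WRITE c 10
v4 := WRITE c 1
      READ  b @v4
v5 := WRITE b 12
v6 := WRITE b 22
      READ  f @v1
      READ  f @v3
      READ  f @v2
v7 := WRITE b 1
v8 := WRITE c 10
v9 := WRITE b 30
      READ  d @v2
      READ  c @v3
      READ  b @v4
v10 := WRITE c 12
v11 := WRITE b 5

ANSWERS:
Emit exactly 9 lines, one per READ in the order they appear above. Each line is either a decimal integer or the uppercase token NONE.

v1: WRITE b=24  (b history now [(1, 24)])
v2: WRITE f=14  (f history now [(2, 14)])
READ f @v1: history=[(2, 14)] -> no version <= 1 -> NONE
READ c @v1: history=[] -> no version <= 1 -> NONE
v3: WRITE c=10  (c history now [(3, 10)])
v4: WRITE c=1  (c history now [(3, 10), (4, 1)])
READ b @v4: history=[(1, 24)] -> pick v1 -> 24
v5: WRITE b=12  (b history now [(1, 24), (5, 12)])
v6: WRITE b=22  (b history now [(1, 24), (5, 12), (6, 22)])
READ f @v1: history=[(2, 14)] -> no version <= 1 -> NONE
READ f @v3: history=[(2, 14)] -> pick v2 -> 14
READ f @v2: history=[(2, 14)] -> pick v2 -> 14
v7: WRITE b=1  (b history now [(1, 24), (5, 12), (6, 22), (7, 1)])
v8: WRITE c=10  (c history now [(3, 10), (4, 1), (8, 10)])
v9: WRITE b=30  (b history now [(1, 24), (5, 12), (6, 22), (7, 1), (9, 30)])
READ d @v2: history=[] -> no version <= 2 -> NONE
READ c @v3: history=[(3, 10), (4, 1), (8, 10)] -> pick v3 -> 10
READ b @v4: history=[(1, 24), (5, 12), (6, 22), (7, 1), (9, 30)] -> pick v1 -> 24
v10: WRITE c=12  (c history now [(3, 10), (4, 1), (8, 10), (10, 12)])
v11: WRITE b=5  (b history now [(1, 24), (5, 12), (6, 22), (7, 1), (9, 30), (11, 5)])

Answer: NONE
NONE
24
NONE
14
14
NONE
10
24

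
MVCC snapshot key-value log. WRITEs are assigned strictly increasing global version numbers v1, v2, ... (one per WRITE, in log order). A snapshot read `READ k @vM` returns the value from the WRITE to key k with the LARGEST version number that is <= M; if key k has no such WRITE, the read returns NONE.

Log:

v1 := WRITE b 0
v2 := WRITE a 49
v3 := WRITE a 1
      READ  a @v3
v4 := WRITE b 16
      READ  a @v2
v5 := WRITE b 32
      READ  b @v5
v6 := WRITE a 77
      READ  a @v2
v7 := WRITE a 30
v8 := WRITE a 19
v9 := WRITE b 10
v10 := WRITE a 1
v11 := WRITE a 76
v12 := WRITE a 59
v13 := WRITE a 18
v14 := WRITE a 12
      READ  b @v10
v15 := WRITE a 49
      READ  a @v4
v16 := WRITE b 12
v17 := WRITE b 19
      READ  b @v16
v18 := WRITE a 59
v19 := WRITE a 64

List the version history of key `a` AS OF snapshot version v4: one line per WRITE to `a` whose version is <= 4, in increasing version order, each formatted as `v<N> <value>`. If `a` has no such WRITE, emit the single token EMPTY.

Answer: v2 49
v3 1

Derivation:
Scan writes for key=a with version <= 4:
  v1 WRITE b 0 -> skip
  v2 WRITE a 49 -> keep
  v3 WRITE a 1 -> keep
  v4 WRITE b 16 -> skip
  v5 WRITE b 32 -> skip
  v6 WRITE a 77 -> drop (> snap)
  v7 WRITE a 30 -> drop (> snap)
  v8 WRITE a 19 -> drop (> snap)
  v9 WRITE b 10 -> skip
  v10 WRITE a 1 -> drop (> snap)
  v11 WRITE a 76 -> drop (> snap)
  v12 WRITE a 59 -> drop (> snap)
  v13 WRITE a 18 -> drop (> snap)
  v14 WRITE a 12 -> drop (> snap)
  v15 WRITE a 49 -> drop (> snap)
  v16 WRITE b 12 -> skip
  v17 WRITE b 19 -> skip
  v18 WRITE a 59 -> drop (> snap)
  v19 WRITE a 64 -> drop (> snap)
Collected: [(2, 49), (3, 1)]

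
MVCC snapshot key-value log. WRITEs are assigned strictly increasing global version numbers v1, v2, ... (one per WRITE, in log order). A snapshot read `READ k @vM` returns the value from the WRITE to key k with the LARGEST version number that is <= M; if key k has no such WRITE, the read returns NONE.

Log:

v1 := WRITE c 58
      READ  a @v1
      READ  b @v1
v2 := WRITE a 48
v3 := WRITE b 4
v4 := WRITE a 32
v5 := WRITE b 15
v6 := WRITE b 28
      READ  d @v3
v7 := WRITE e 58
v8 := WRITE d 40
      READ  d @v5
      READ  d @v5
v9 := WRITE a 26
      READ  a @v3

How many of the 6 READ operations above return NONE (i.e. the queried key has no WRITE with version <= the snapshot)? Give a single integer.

Answer: 5

Derivation:
v1: WRITE c=58  (c history now [(1, 58)])
READ a @v1: history=[] -> no version <= 1 -> NONE
READ b @v1: history=[] -> no version <= 1 -> NONE
v2: WRITE a=48  (a history now [(2, 48)])
v3: WRITE b=4  (b history now [(3, 4)])
v4: WRITE a=32  (a history now [(2, 48), (4, 32)])
v5: WRITE b=15  (b history now [(3, 4), (5, 15)])
v6: WRITE b=28  (b history now [(3, 4), (5, 15), (6, 28)])
READ d @v3: history=[] -> no version <= 3 -> NONE
v7: WRITE e=58  (e history now [(7, 58)])
v8: WRITE d=40  (d history now [(8, 40)])
READ d @v5: history=[(8, 40)] -> no version <= 5 -> NONE
READ d @v5: history=[(8, 40)] -> no version <= 5 -> NONE
v9: WRITE a=26  (a history now [(2, 48), (4, 32), (9, 26)])
READ a @v3: history=[(2, 48), (4, 32), (9, 26)] -> pick v2 -> 48
Read results in order: ['NONE', 'NONE', 'NONE', 'NONE', 'NONE', '48']
NONE count = 5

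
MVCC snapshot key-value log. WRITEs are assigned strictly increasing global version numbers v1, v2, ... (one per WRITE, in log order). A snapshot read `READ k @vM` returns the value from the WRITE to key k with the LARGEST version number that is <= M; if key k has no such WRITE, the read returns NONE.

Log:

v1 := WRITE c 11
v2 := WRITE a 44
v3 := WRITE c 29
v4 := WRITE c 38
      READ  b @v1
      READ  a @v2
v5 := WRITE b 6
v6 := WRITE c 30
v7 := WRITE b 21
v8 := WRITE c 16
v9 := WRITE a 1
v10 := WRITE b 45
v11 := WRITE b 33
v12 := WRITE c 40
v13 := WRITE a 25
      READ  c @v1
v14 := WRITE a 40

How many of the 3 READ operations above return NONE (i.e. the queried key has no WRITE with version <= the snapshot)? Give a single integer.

v1: WRITE c=11  (c history now [(1, 11)])
v2: WRITE a=44  (a history now [(2, 44)])
v3: WRITE c=29  (c history now [(1, 11), (3, 29)])
v4: WRITE c=38  (c history now [(1, 11), (3, 29), (4, 38)])
READ b @v1: history=[] -> no version <= 1 -> NONE
READ a @v2: history=[(2, 44)] -> pick v2 -> 44
v5: WRITE b=6  (b history now [(5, 6)])
v6: WRITE c=30  (c history now [(1, 11), (3, 29), (4, 38), (6, 30)])
v7: WRITE b=21  (b history now [(5, 6), (7, 21)])
v8: WRITE c=16  (c history now [(1, 11), (3, 29), (4, 38), (6, 30), (8, 16)])
v9: WRITE a=1  (a history now [(2, 44), (9, 1)])
v10: WRITE b=45  (b history now [(5, 6), (7, 21), (10, 45)])
v11: WRITE b=33  (b history now [(5, 6), (7, 21), (10, 45), (11, 33)])
v12: WRITE c=40  (c history now [(1, 11), (3, 29), (4, 38), (6, 30), (8, 16), (12, 40)])
v13: WRITE a=25  (a history now [(2, 44), (9, 1), (13, 25)])
READ c @v1: history=[(1, 11), (3, 29), (4, 38), (6, 30), (8, 16), (12, 40)] -> pick v1 -> 11
v14: WRITE a=40  (a history now [(2, 44), (9, 1), (13, 25), (14, 40)])
Read results in order: ['NONE', '44', '11']
NONE count = 1

Answer: 1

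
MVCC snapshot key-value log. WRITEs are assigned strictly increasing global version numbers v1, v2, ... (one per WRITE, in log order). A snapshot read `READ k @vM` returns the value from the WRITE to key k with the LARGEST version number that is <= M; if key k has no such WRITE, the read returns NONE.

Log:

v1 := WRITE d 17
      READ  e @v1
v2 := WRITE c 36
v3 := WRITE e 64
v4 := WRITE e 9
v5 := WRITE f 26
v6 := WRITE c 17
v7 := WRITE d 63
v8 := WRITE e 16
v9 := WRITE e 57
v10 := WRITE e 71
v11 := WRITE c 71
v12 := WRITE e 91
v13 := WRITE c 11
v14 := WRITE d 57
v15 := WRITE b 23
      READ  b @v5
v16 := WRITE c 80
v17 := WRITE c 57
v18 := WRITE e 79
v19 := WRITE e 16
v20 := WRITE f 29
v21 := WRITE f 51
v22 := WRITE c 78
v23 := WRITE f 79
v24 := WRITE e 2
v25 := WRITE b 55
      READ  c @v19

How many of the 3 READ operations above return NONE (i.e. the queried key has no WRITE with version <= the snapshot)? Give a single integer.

Answer: 2

Derivation:
v1: WRITE d=17  (d history now [(1, 17)])
READ e @v1: history=[] -> no version <= 1 -> NONE
v2: WRITE c=36  (c history now [(2, 36)])
v3: WRITE e=64  (e history now [(3, 64)])
v4: WRITE e=9  (e history now [(3, 64), (4, 9)])
v5: WRITE f=26  (f history now [(5, 26)])
v6: WRITE c=17  (c history now [(2, 36), (6, 17)])
v7: WRITE d=63  (d history now [(1, 17), (7, 63)])
v8: WRITE e=16  (e history now [(3, 64), (4, 9), (8, 16)])
v9: WRITE e=57  (e history now [(3, 64), (4, 9), (8, 16), (9, 57)])
v10: WRITE e=71  (e history now [(3, 64), (4, 9), (8, 16), (9, 57), (10, 71)])
v11: WRITE c=71  (c history now [(2, 36), (6, 17), (11, 71)])
v12: WRITE e=91  (e history now [(3, 64), (4, 9), (8, 16), (9, 57), (10, 71), (12, 91)])
v13: WRITE c=11  (c history now [(2, 36), (6, 17), (11, 71), (13, 11)])
v14: WRITE d=57  (d history now [(1, 17), (7, 63), (14, 57)])
v15: WRITE b=23  (b history now [(15, 23)])
READ b @v5: history=[(15, 23)] -> no version <= 5 -> NONE
v16: WRITE c=80  (c history now [(2, 36), (6, 17), (11, 71), (13, 11), (16, 80)])
v17: WRITE c=57  (c history now [(2, 36), (6, 17), (11, 71), (13, 11), (16, 80), (17, 57)])
v18: WRITE e=79  (e history now [(3, 64), (4, 9), (8, 16), (9, 57), (10, 71), (12, 91), (18, 79)])
v19: WRITE e=16  (e history now [(3, 64), (4, 9), (8, 16), (9, 57), (10, 71), (12, 91), (18, 79), (19, 16)])
v20: WRITE f=29  (f history now [(5, 26), (20, 29)])
v21: WRITE f=51  (f history now [(5, 26), (20, 29), (21, 51)])
v22: WRITE c=78  (c history now [(2, 36), (6, 17), (11, 71), (13, 11), (16, 80), (17, 57), (22, 78)])
v23: WRITE f=79  (f history now [(5, 26), (20, 29), (21, 51), (23, 79)])
v24: WRITE e=2  (e history now [(3, 64), (4, 9), (8, 16), (9, 57), (10, 71), (12, 91), (18, 79), (19, 16), (24, 2)])
v25: WRITE b=55  (b history now [(15, 23), (25, 55)])
READ c @v19: history=[(2, 36), (6, 17), (11, 71), (13, 11), (16, 80), (17, 57), (22, 78)] -> pick v17 -> 57
Read results in order: ['NONE', 'NONE', '57']
NONE count = 2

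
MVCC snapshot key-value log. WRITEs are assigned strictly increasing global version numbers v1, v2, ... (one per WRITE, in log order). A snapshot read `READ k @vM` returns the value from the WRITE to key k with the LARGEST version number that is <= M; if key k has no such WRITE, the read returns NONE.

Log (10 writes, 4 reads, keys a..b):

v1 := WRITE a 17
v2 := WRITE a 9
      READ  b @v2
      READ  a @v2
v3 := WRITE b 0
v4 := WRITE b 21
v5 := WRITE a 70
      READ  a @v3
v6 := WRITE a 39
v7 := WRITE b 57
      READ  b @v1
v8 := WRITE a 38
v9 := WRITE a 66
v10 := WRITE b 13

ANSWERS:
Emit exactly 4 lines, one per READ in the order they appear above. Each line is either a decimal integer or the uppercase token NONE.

v1: WRITE a=17  (a history now [(1, 17)])
v2: WRITE a=9  (a history now [(1, 17), (2, 9)])
READ b @v2: history=[] -> no version <= 2 -> NONE
READ a @v2: history=[(1, 17), (2, 9)] -> pick v2 -> 9
v3: WRITE b=0  (b history now [(3, 0)])
v4: WRITE b=21  (b history now [(3, 0), (4, 21)])
v5: WRITE a=70  (a history now [(1, 17), (2, 9), (5, 70)])
READ a @v3: history=[(1, 17), (2, 9), (5, 70)] -> pick v2 -> 9
v6: WRITE a=39  (a history now [(1, 17), (2, 9), (5, 70), (6, 39)])
v7: WRITE b=57  (b history now [(3, 0), (4, 21), (7, 57)])
READ b @v1: history=[(3, 0), (4, 21), (7, 57)] -> no version <= 1 -> NONE
v8: WRITE a=38  (a history now [(1, 17), (2, 9), (5, 70), (6, 39), (8, 38)])
v9: WRITE a=66  (a history now [(1, 17), (2, 9), (5, 70), (6, 39), (8, 38), (9, 66)])
v10: WRITE b=13  (b history now [(3, 0), (4, 21), (7, 57), (10, 13)])

Answer: NONE
9
9
NONE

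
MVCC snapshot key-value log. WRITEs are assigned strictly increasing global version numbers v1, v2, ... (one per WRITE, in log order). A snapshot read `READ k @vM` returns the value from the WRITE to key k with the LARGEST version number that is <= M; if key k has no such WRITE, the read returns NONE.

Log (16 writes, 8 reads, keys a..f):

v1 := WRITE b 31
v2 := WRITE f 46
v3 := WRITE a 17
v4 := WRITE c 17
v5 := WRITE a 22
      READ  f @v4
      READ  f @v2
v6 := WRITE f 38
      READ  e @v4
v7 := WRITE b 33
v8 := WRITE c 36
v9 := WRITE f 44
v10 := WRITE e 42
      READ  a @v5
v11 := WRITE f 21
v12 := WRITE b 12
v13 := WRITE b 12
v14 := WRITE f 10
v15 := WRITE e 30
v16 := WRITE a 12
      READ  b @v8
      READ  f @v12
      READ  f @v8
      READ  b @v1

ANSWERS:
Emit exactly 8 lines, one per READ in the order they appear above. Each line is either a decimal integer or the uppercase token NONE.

Answer: 46
46
NONE
22
33
21
38
31

Derivation:
v1: WRITE b=31  (b history now [(1, 31)])
v2: WRITE f=46  (f history now [(2, 46)])
v3: WRITE a=17  (a history now [(3, 17)])
v4: WRITE c=17  (c history now [(4, 17)])
v5: WRITE a=22  (a history now [(3, 17), (5, 22)])
READ f @v4: history=[(2, 46)] -> pick v2 -> 46
READ f @v2: history=[(2, 46)] -> pick v2 -> 46
v6: WRITE f=38  (f history now [(2, 46), (6, 38)])
READ e @v4: history=[] -> no version <= 4 -> NONE
v7: WRITE b=33  (b history now [(1, 31), (7, 33)])
v8: WRITE c=36  (c history now [(4, 17), (8, 36)])
v9: WRITE f=44  (f history now [(2, 46), (6, 38), (9, 44)])
v10: WRITE e=42  (e history now [(10, 42)])
READ a @v5: history=[(3, 17), (5, 22)] -> pick v5 -> 22
v11: WRITE f=21  (f history now [(2, 46), (6, 38), (9, 44), (11, 21)])
v12: WRITE b=12  (b history now [(1, 31), (7, 33), (12, 12)])
v13: WRITE b=12  (b history now [(1, 31), (7, 33), (12, 12), (13, 12)])
v14: WRITE f=10  (f history now [(2, 46), (6, 38), (9, 44), (11, 21), (14, 10)])
v15: WRITE e=30  (e history now [(10, 42), (15, 30)])
v16: WRITE a=12  (a history now [(3, 17), (5, 22), (16, 12)])
READ b @v8: history=[(1, 31), (7, 33), (12, 12), (13, 12)] -> pick v7 -> 33
READ f @v12: history=[(2, 46), (6, 38), (9, 44), (11, 21), (14, 10)] -> pick v11 -> 21
READ f @v8: history=[(2, 46), (6, 38), (9, 44), (11, 21), (14, 10)] -> pick v6 -> 38
READ b @v1: history=[(1, 31), (7, 33), (12, 12), (13, 12)] -> pick v1 -> 31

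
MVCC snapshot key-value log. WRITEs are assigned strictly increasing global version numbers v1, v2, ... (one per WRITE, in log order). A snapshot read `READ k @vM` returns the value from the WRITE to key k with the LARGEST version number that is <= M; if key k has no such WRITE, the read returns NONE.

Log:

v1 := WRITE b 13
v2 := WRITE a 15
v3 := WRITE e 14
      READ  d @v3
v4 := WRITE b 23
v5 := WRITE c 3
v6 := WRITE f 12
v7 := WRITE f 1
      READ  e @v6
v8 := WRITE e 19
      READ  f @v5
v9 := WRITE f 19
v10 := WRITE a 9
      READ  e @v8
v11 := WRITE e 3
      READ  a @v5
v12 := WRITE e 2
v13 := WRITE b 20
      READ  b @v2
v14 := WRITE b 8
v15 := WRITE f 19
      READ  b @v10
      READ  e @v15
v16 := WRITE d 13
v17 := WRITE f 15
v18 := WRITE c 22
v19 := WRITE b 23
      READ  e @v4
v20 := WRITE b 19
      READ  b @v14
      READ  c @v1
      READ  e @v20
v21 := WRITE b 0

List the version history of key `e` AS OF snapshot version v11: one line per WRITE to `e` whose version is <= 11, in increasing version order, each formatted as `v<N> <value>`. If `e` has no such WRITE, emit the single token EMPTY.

Answer: v3 14
v8 19
v11 3

Derivation:
Scan writes for key=e with version <= 11:
  v1 WRITE b 13 -> skip
  v2 WRITE a 15 -> skip
  v3 WRITE e 14 -> keep
  v4 WRITE b 23 -> skip
  v5 WRITE c 3 -> skip
  v6 WRITE f 12 -> skip
  v7 WRITE f 1 -> skip
  v8 WRITE e 19 -> keep
  v9 WRITE f 19 -> skip
  v10 WRITE a 9 -> skip
  v11 WRITE e 3 -> keep
  v12 WRITE e 2 -> drop (> snap)
  v13 WRITE b 20 -> skip
  v14 WRITE b 8 -> skip
  v15 WRITE f 19 -> skip
  v16 WRITE d 13 -> skip
  v17 WRITE f 15 -> skip
  v18 WRITE c 22 -> skip
  v19 WRITE b 23 -> skip
  v20 WRITE b 19 -> skip
  v21 WRITE b 0 -> skip
Collected: [(3, 14), (8, 19), (11, 3)]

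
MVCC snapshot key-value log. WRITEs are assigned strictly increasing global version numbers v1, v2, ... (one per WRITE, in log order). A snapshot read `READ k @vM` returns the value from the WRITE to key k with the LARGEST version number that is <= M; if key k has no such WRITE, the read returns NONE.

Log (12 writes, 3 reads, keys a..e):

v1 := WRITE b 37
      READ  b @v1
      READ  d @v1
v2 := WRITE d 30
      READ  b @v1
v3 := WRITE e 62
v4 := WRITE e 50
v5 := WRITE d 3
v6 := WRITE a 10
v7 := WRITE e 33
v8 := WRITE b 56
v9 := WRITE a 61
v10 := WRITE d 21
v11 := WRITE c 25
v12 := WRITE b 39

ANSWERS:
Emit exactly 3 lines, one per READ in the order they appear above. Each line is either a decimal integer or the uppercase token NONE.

Answer: 37
NONE
37

Derivation:
v1: WRITE b=37  (b history now [(1, 37)])
READ b @v1: history=[(1, 37)] -> pick v1 -> 37
READ d @v1: history=[] -> no version <= 1 -> NONE
v2: WRITE d=30  (d history now [(2, 30)])
READ b @v1: history=[(1, 37)] -> pick v1 -> 37
v3: WRITE e=62  (e history now [(3, 62)])
v4: WRITE e=50  (e history now [(3, 62), (4, 50)])
v5: WRITE d=3  (d history now [(2, 30), (5, 3)])
v6: WRITE a=10  (a history now [(6, 10)])
v7: WRITE e=33  (e history now [(3, 62), (4, 50), (7, 33)])
v8: WRITE b=56  (b history now [(1, 37), (8, 56)])
v9: WRITE a=61  (a history now [(6, 10), (9, 61)])
v10: WRITE d=21  (d history now [(2, 30), (5, 3), (10, 21)])
v11: WRITE c=25  (c history now [(11, 25)])
v12: WRITE b=39  (b history now [(1, 37), (8, 56), (12, 39)])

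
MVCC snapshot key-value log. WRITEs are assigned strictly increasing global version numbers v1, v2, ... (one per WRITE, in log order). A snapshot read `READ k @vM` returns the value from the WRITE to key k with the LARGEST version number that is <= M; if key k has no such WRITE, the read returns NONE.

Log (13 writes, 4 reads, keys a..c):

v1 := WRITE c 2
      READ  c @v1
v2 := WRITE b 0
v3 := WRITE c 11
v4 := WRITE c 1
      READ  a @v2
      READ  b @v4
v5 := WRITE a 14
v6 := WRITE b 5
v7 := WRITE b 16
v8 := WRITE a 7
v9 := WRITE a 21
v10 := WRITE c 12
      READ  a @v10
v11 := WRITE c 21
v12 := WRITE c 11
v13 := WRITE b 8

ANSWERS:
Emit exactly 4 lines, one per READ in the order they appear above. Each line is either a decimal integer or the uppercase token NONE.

v1: WRITE c=2  (c history now [(1, 2)])
READ c @v1: history=[(1, 2)] -> pick v1 -> 2
v2: WRITE b=0  (b history now [(2, 0)])
v3: WRITE c=11  (c history now [(1, 2), (3, 11)])
v4: WRITE c=1  (c history now [(1, 2), (3, 11), (4, 1)])
READ a @v2: history=[] -> no version <= 2 -> NONE
READ b @v4: history=[(2, 0)] -> pick v2 -> 0
v5: WRITE a=14  (a history now [(5, 14)])
v6: WRITE b=5  (b history now [(2, 0), (6, 5)])
v7: WRITE b=16  (b history now [(2, 0), (6, 5), (7, 16)])
v8: WRITE a=7  (a history now [(5, 14), (8, 7)])
v9: WRITE a=21  (a history now [(5, 14), (8, 7), (9, 21)])
v10: WRITE c=12  (c history now [(1, 2), (3, 11), (4, 1), (10, 12)])
READ a @v10: history=[(5, 14), (8, 7), (9, 21)] -> pick v9 -> 21
v11: WRITE c=21  (c history now [(1, 2), (3, 11), (4, 1), (10, 12), (11, 21)])
v12: WRITE c=11  (c history now [(1, 2), (3, 11), (4, 1), (10, 12), (11, 21), (12, 11)])
v13: WRITE b=8  (b history now [(2, 0), (6, 5), (7, 16), (13, 8)])

Answer: 2
NONE
0
21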